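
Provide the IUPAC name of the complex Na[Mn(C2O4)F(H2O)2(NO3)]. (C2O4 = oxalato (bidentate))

sodium diaquafluoronitratooxalatomanganate(III)

The 1 sodium counter-ion carries a total charge of +1, so each complex ion is 1−.
Ligand charges: 1×fluoro (-1 each), 1×oxalato (-2 each), 1×nitrato (-1 each), 2×aqua (neutral); total -4. So Mn + (-4) = 1−, giving Mn = +3.
The complex ion is anionic, so manganese takes the -ate form manganate(III).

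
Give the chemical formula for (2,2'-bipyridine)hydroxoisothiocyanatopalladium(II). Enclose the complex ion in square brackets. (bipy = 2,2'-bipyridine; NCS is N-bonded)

[Pd(bipy)(NCS)(OH)]

Ligands: 1 2,2'-bipyridine (bipy, neutral), 1 isothiocyanato (NCS, -1), 1 hydroxo (OH, -1). Ligand charge sum = -2.
With Pd in oxidation state +2, the complex ion is [Pd...].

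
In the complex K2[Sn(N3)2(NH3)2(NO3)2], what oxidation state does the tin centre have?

+2

2 potassium outside the brackets (+1 each) → the complex ion is 2−.
Ligand charges: 2×NH3 neutral; 2×N3 = -2; 2×NO3 = -2; sum -4.
Sn + (-4) = 2− ⇒ Sn is +2.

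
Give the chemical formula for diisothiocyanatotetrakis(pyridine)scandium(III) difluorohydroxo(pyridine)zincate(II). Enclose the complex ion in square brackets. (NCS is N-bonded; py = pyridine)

[Sc(NCS)2(py)4][ZnF2(OH)(py)]

Cation [Sc…]: ligand charges -2, Sc(III) ⇒ ion charge 1+.
Anion [Zn…]: ligand charges -3, Zn(II) ⇒ ion charge 1−.
One 1+ cation balances one 1− anion.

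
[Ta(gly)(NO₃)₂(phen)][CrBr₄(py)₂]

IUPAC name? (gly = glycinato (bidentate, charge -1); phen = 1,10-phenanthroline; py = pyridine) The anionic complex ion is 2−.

Both ions are complex: the cation is named first with the plain metal name, the anion second with the -ate form; each ion's ligands are alphabetised independently.
The complex anion is given as 2−; its ligand charges sum to -4, so Cr = +2.
A 1:1 salt means the cation carries the equal and opposite charge, 2+.
Cation: ligand charges sum to -3; for the ion to be 2+, Ta = +5.

(glycinato)dinitrato(1,10-phenanthroline)tantalum(V) tetrabromobis(pyridine)chromate(II)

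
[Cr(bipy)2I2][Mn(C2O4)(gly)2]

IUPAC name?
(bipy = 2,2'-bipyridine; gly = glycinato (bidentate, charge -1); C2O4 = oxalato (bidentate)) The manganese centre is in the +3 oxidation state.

bis(2,2'-bipyridine)diiodochromium(III) bis(glycinato)oxalatomanganate(III)

Both ions are complex: the cation is named first with the plain metal name, the anion second with the -ate form; each ion's ligands are alphabetised independently.
Mn is given as +3; the anion's ligand charges sum to -4, so the complex anion is 1−.
A 1:1 salt means the cation carries the equal and opposite charge, 1+.
Cation: ligand charges sum to -2; for the ion to be 1+, Cr = +3.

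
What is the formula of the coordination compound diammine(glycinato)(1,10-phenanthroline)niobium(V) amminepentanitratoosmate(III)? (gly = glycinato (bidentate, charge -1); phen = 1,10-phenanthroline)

Cation [Nb…]: ligand charges -1, Nb(V) ⇒ ion charge 4+.
Anion [Os…]: ligand charges -5, Os(III) ⇒ ion charge 2−.

[Nb(gly)(NH3)2(phen)][Os(NH3)(NO3)5]2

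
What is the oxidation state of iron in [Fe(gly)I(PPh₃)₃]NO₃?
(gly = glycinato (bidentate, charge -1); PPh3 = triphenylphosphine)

1 nitrate outside the brackets (-1 each) → the complex ion is 1+.
Ligand charges: 1×gly = -1; 3×PPh3 neutral; 1×I = -1; sum -2.
Fe + (-2) = 1+ ⇒ Fe is +3.

+3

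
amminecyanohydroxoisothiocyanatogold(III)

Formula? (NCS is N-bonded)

[Au(CN)(NCS)(NH3)(OH)]

Ligands: 1 cyano (CN, -1), 1 hydroxo (OH, -1), 1 isothiocyanato (NCS, -1), 1 ammine (NH3, neutral). Ligand charge sum = -3.
With Au in oxidation state +3, the complex ion is [Au...].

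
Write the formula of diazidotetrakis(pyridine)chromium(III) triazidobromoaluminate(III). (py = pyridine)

Cation [Cr…]: ligand charges -2, Cr(III) ⇒ ion charge 1+.
Anion [Al…]: ligand charges -4, Al(III) ⇒ ion charge 1−.
One 1+ cation balances one 1− anion.

[Cr(N3)2(py)4][AlBr(N3)3]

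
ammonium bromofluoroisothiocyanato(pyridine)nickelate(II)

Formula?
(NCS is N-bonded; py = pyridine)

Ligands: 1 isothiocyanato (NCS, -1), 1 pyridine (py, neutral), 1 fluoro (F, -1), 1 bromo (Br, -1). Ligand charge sum = -3.
With Ni in oxidation state +2, the complex ion is [Ni...]^1−.
Charge balance with ammonium (+1) requires 1 complex ion per 1 ammonium.

NH4[NiBrF(NCS)(py)]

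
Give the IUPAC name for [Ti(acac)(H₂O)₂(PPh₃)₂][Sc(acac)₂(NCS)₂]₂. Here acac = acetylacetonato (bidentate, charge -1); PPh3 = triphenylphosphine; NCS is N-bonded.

(acetylacetonato)diaquabis(triphenylphosphine)titanium(III) bis(acetylacetonato)diisothiocyanatoscandate(III)

Both ions are complex: the cation is named first with the plain metal name, the anion second with the -ate form; each ion's ligands are alphabetised independently.
Scandium is always +3 in its complexes; the anion's ligand charges sum to -4, so the complex anion is 1−.
With 2 anions per cation, the cation must be 2×1 = 2+.
Cation: ligand charges sum to -1; for the ion to be 2+, Ti = +3.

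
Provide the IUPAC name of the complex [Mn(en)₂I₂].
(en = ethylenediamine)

bis(ethylenediamine)diiodomanganese(II)

There is no counter-ion, so the complex is neutral overall.
Ligand charges: 2×ethylenediamine (neutral), 2×iodo (-1 each); total -2. So Mn + (-2) = 0, giving Mn = +2.
Ligands are named alphabetically: ethylenediamine before iodo.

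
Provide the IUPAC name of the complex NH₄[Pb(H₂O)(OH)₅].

The 1 ammonium counter-ion carries a total charge of +1, so each complex ion is 1−.
Ligand charges: 5×hydroxo (-1 each), 1×aqua (neutral); total -5. So Pb + (-5) = 1−, giving Pb = +4.
Ligands are named alphabetically: aqua before hydroxo.
The complex ion is anionic, so lead takes the -ate form plumbate(IV).

ammonium aquapentahydroxoplumbate(IV)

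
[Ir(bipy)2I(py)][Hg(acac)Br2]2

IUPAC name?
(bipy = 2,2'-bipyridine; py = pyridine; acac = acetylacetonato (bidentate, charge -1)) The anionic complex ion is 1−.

Both ions are complex: the cation is named first with the plain metal name, the anion second with the -ate form; each ion's ligands are alphabetised independently.
The complex anion is given as 1−; its ligand charges sum to -3, so Hg = +2.
With 2 anions per cation, the cation must be 2×1 = 2+.
Cation: ligand charges sum to -1; for the ion to be 2+, Ir = +3.

bis(2,2'-bipyridine)iodo(pyridine)iridium(III) (acetylacetonato)dibromomercurate(II)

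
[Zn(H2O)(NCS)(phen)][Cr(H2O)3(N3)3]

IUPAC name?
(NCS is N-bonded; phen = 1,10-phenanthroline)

Zinc is always +2 in its complexes; the cation's ligand charges sum to -1, so the complex cation is 1+.
A 1:1 salt means the anion carries the equal and opposite charge, 1−.
Anion: ligand charges sum to -3; for the ion to be 1−, Cr = +2.

aquaisothiocyanato(1,10-phenanthroline)zinc(II) triaquatriazidochromate(II)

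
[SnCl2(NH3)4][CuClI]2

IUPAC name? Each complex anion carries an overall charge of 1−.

Both ions are complex: the cation is named first with the plain metal name, the anion second with the -ate form; each ion's ligands are alphabetised independently.
The complex anion is given as 1−; its ligand charges sum to -2, so Cu = +1.
With 2 anions per cation, the cation must be 2×1 = 2+.
Cation: ligand charges sum to -2; for the ion to be 2+, Sn = +4.

tetraamminedichlorotin(IV) chloroiodocuprate(I)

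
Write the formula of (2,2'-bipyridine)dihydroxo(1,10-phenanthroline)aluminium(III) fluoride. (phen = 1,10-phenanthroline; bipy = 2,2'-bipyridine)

[Al(bipy)(OH)2(phen)]F

Ligands: 1 1,10-phenanthroline (phen, neutral), 1 2,2'-bipyridine (bipy, neutral), 2 hydroxo (OH, -1). Ligand charge sum = -2.
With Al in oxidation state +3, the complex ion is [Al...]^1+.
Charge balance with fluoride (-1) requires 1 complex ion per 1 fluoride.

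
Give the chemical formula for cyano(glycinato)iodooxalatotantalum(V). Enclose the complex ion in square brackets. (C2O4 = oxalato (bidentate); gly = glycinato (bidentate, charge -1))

[Ta(C2O4)(CN)(gly)I]

Ligands: 1 oxalato (C2O4, -2), 1 iodo (I, -1), 1 glycinato (gly, -1), 1 cyano (CN, -1). Ligand charge sum = -5.
With Ta in oxidation state +5, the complex ion is [Ta...].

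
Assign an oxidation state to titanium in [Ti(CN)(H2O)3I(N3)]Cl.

+4

1 chloride outside the brackets (-1 each) → the complex ion is 1+.
Ligand charges: 1×N3 = -1; 1×CN = -1; 1×I = -1; 3×H2O neutral; sum -3.
Ti + (-3) = 1+ ⇒ Ti is +4.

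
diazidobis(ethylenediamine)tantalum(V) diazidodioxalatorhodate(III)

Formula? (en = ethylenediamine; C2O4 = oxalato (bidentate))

[Ta(en)2(N3)2][Rh(C2O4)2(N3)2]

Cation [Ta…]: ligand charges -2, Ta(V) ⇒ ion charge 3+.
Anion [Rh…]: ligand charges -6, Rh(III) ⇒ ion charge 3−.
One 3+ cation balances one 3− anion.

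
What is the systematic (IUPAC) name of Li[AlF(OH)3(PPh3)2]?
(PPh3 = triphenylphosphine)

The 1 lithium counter-ion carries a total charge of +1, so each complex ion is 1−.
Ligand charges: 3×hydroxo (-1 each), 2×triphenylphosphine (neutral), 1×fluoro (-1 each); total -4. So Al + (-4) = 1−, giving Al = +3.
Ligands are named alphabetically: fluoro before hydroxo before triphenylphosphine.
The complex ion is anionic, so aluminium takes the -ate form aluminate(III).

lithium fluorotrihydroxobis(triphenylphosphine)aluminate(III)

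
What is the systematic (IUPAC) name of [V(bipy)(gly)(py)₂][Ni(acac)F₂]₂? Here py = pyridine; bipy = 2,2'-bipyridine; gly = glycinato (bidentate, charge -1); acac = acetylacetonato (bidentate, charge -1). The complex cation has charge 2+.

(2,2'-bipyridine)(glycinato)bis(pyridine)vanadium(III) (acetylacetonato)difluoronickelate(II)

The complex cation is given as 2+; its ligand charges sum to -1, so V = +3.
With 2 anions per cation, each anion must be 2/2 = 1−.
Anion: ligand charges sum to -3; for the ion to be 1−, Ni = +2.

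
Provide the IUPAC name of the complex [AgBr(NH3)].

There is no counter-ion, so the complex is neutral overall.
Ligand charges: 1×ammine (neutral), 1×bromo (-1 each); total -1. So Ag + (-1) = 0, giving Ag = +1.
Ligands are named alphabetically: ammine before bromo.

amminebromosilver(I)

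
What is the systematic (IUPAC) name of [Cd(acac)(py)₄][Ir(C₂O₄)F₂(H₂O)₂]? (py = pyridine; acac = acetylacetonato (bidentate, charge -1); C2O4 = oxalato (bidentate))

Both ions are complex: the cation is named first with the plain metal name, the anion second with the -ate form; each ion's ligands are alphabetised independently.
Cadmium is always +2 in its complexes; the cation's ligand charges sum to -1, so the complex cation is 1+.
A 1:1 salt means the anion carries the equal and opposite charge, 1−.
Anion: ligand charges sum to -4; for the ion to be 1−, Ir = +3.

(acetylacetonato)tetrakis(pyridine)cadmium(II) diaquadifluorooxalatoiridate(III)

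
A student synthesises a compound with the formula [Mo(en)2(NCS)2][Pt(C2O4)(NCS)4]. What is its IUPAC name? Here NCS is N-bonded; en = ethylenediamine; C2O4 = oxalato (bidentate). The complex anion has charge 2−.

Both ions are complex: the cation is named first with the plain metal name, the anion second with the -ate form; each ion's ligands are alphabetised independently.
The complex anion is given as 2−; its ligand charges sum to -6, so Pt = +4.
A 1:1 salt means the cation carries the equal and opposite charge, 2+.
Cation: ligand charges sum to -2; for the ion to be 2+, Mo = +4.

bis(ethylenediamine)diisothiocyanatomolybdenum(IV) tetraisothiocyanatooxalatoplatinate(IV)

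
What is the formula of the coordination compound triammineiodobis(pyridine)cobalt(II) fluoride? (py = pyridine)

[CoI(NH3)3(py)2]F

Ligands: 2 pyridine (py, neutral), 3 ammine (NH3, neutral), 1 iodo (I, -1). Ligand charge sum = -1.
Charge balance with fluoride (-1) requires 1 complex ion per 1 fluoride.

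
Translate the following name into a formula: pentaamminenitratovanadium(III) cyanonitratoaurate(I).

[V(NH3)5(NO3)][Au(CN)(NO3)]2

Cation [V…]: ligand charges -1, V(III) ⇒ ion charge 2+.
Anion [Au…]: ligand charges -2, Au(I) ⇒ ion charge 1−.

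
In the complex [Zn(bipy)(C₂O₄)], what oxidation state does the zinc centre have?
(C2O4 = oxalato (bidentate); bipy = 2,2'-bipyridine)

No counter-ion: the bracketed complex is neutral.
Ligand charges: 1×C2O4 = -2; 1×bipy neutral; sum -2.
Zn + (-2) = 0 ⇒ Zn is +2.

+2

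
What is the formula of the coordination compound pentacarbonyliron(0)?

Ligands: 5 carbonyl (CO, neutral). Ligand charge sum = 0.
With Fe in oxidation state 0, the complex ion is [Fe...].

[Fe(CO)5]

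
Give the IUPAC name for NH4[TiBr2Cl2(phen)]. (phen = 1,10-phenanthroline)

ammonium dibromodichloro(1,10-phenanthroline)titanate(III)

The 1 ammonium counter-ion carries a total charge of +1, so each complex ion is 1−.
Ligand charges: 1×1,10-phenanthroline (neutral), 2×bromo (-1 each), 2×chloro (-1 each); total -4. So Ti + (-4) = 1−, giving Ti = +3.
The complex ion is anionic, so titanium takes the -ate form titanate(III).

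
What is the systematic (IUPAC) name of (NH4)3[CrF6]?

The 3 ammonium counter-ions carry a total charge of +3, so each complex ion is 3−.
Ligand charges: 6×fluoro (-1 each); total -6. So Cr + (-6) = 3−, giving Cr = +3.
The complex ion is anionic, so chromium takes the -ate form chromate(III).

ammonium hexafluorochromate(III)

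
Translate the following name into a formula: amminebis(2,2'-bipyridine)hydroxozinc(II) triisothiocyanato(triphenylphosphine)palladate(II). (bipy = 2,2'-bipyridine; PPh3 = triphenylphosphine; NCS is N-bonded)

[Zn(bipy)2(NH3)(OH)][Pd(NCS)3(PPh3)]

Cation [Zn…]: ligand charges -1, Zn(II) ⇒ ion charge 1+.
Anion [Pd…]: ligand charges -3, Pd(II) ⇒ ion charge 1−.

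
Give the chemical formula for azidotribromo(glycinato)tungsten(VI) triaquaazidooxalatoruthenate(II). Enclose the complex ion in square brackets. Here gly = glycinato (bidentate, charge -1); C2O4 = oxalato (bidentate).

[WBr3(gly)(N3)][Ru(C2O4)(H2O)3(N3)]

Cation [W…]: ligand charges -5, W(VI) ⇒ ion charge 1+.
Anion [Ru…]: ligand charges -3, Ru(II) ⇒ ion charge 1−.
One 1+ cation balances one 1− anion.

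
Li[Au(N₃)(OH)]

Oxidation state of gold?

+1

1 lithium outside the brackets (+1 each) → the complex ion is 1−.
Ligand charges: 1×OH = -1; 1×N3 = -1; sum -2.
Au + (-2) = 1− ⇒ Au is +1.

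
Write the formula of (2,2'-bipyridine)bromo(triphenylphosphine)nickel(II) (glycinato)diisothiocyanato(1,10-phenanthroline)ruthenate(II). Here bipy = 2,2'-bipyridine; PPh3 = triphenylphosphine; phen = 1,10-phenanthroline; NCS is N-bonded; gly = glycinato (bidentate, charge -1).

Cation [Ni…]: ligand charges -1, Ni(II) ⇒ ion charge 1+.
Anion [Ru…]: ligand charges -3, Ru(II) ⇒ ion charge 1−.
One 1+ cation balances one 1− anion.

[Ni(bipy)Br(PPh3)][Ru(gly)(NCS)2(phen)]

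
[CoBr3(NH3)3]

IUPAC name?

triamminetribromocobalt(III)

There is no counter-ion, so the complex is neutral overall.
Ligand charges: 3×bromo (-1 each), 3×ammine (neutral); total -3. So Co + (-3) = 0, giving Co = +3.
Ligands are named alphabetically: ammine before bromo.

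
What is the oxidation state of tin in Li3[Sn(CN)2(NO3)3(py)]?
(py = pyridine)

3 lithium outside the brackets (+1 each) → the complex ion is 3−.
Ligand charges: 3×NO3 = -3; 2×CN = -2; 1×py neutral; sum -5.
Sn + (-5) = 3− ⇒ Sn is +2.

+2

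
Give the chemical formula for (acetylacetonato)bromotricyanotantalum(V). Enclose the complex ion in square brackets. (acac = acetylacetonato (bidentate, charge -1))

[Ta(acac)Br(CN)3]

Ligands: 1 bromo (Br, -1), 1 acetylacetonato (acac, -1), 3 cyano (CN, -1). Ligand charge sum = -5.
With Ta in oxidation state +5, the complex ion is [Ta...].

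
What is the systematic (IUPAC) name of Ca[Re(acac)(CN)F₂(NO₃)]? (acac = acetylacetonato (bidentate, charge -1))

The 1 calcium counter-ion carries a total charge of +2, so each complex ion is 2−.
Ligand charges: 1×acetylacetonato (-1 each), 1×cyano (-1 each), 1×nitrato (-1 each), 2×fluoro (-1 each); total -5. So Re + (-5) = 2−, giving Re = +3.
Ligands are named alphabetically: acetylacetonato before cyano before fluoro before nitrato.
The complex ion is anionic, so rhenium takes the -ate form rhenate(III).

calcium (acetylacetonato)cyanodifluoronitratorhenate(III)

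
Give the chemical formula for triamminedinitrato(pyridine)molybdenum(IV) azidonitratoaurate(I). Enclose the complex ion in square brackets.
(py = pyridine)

[Mo(NH3)3(NO3)2(py)][Au(N3)(NO3)]2

Cation [Mo…]: ligand charges -2, Mo(IV) ⇒ ion charge 2+.
Anion [Au…]: ligand charges -2, Au(I) ⇒ ion charge 1−.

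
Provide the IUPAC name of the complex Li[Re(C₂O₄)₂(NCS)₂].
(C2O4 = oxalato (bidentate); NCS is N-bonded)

The 1 lithium counter-ion carries a total charge of +1, so each complex ion is 1−.
Ligand charges: 2×oxalato (-2 each), 2×isothiocyanato (-1 each); total -6. So Re + (-6) = 1−, giving Re = +5.
Ligands are named alphabetically: isothiocyanato before oxalato.
The complex ion is anionic, so rhenium takes the -ate form rhenate(V).

lithium diisothiocyanatodioxalatorhenate(V)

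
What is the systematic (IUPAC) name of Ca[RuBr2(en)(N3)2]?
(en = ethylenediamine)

The 1 calcium counter-ion carries a total charge of +2, so each complex ion is 2−.
Ligand charges: 1×ethylenediamine (neutral), 2×azido (-1 each), 2×bromo (-1 each); total -4. So Ru + (-4) = 2−, giving Ru = +2.
Ligands are named alphabetically: azido before bromo before ethylenediamine.
The complex ion is anionic, so ruthenium takes the -ate form ruthenate(II).

calcium diazidodibromo(ethylenediamine)ruthenate(II)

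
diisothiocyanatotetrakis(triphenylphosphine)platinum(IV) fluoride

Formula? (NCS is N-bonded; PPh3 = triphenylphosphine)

[Pt(NCS)2(PPh3)4]F2

Ligands: 2 isothiocyanato (NCS, -1), 4 triphenylphosphine (PPh3, neutral). Ligand charge sum = -2.
Charge balance with fluoride (-1) requires 1 complex ion per 2 fluoride.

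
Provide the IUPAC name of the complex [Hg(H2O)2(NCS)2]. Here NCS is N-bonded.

diaquadiisothiocyanatomercury(II)

There is no counter-ion, so the complex is neutral overall.
Ligand charges: 2×isothiocyanato (-1 each), 2×aqua (neutral); total -2. So Hg + (-2) = 0, giving Hg = +2.
Ligands are named alphabetically: aqua before isothiocyanato.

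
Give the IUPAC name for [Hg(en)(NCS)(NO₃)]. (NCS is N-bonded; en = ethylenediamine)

There is no counter-ion, so the complex is neutral overall.
Ligand charges: 1×nitrato (-1 each), 1×isothiocyanato (-1 each), 1×ethylenediamine (neutral); total -2. So Hg + (-2) = 0, giving Hg = +2.
Ligands are named alphabetically: ethylenediamine before isothiocyanato before nitrato.

(ethylenediamine)isothiocyanatonitratomercury(II)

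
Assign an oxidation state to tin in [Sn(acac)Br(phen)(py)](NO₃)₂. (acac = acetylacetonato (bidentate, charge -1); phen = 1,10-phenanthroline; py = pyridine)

2 nitrate outside the brackets (-1 each) → the complex ion is 2+.
Ligand charges: 1×Br = -1; 1×acac = -1; 1×phen neutral; 1×py neutral; sum -2.
Sn + (-2) = 2+ ⇒ Sn is +4.

+4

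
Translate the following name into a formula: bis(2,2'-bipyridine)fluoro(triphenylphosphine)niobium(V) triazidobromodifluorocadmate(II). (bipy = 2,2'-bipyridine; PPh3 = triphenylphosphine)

Cation [Nb…]: ligand charges -1, Nb(V) ⇒ ion charge 4+.
Anion [Cd…]: ligand charges -6, Cd(II) ⇒ ion charge 4−.

[Nb(bipy)2F(PPh3)][CdBrF2(N3)3]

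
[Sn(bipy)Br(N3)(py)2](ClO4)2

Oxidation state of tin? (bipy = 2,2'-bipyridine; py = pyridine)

+4

2 perchlorate outside the brackets (-1 each) → the complex ion is 2+.
Ligand charges: 1×bipy neutral; 2×py neutral; 1×Br = -1; 1×N3 = -1; sum -2.
Sn + (-2) = 2+ ⇒ Sn is +4.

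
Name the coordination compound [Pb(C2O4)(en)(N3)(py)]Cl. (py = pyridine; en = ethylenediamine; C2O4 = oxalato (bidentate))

azido(ethylenediamine)oxalato(pyridine)lead(IV) chloride

The 1 chloride counter-ion carries a total charge of -1, so each complex ion is 1+.
Ligand charges: 1×pyridine (neutral), 1×ethylenediamine (neutral), 1×oxalato (-2 each), 1×azido (-1 each); total -3. So Pb + (-3) = 1+, giving Pb = +4.
Ligands are named alphabetically: azido before ethylenediamine before oxalato before pyridine.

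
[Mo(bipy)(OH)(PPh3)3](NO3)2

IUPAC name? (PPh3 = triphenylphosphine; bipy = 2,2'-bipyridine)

(2,2'-bipyridine)hydroxotris(triphenylphosphine)molybdenum(III) nitrate

The 2 nitrate counter-ions carry a total charge of -2, so each complex ion is 2+.
Ligand charges: 3×triphenylphosphine (neutral), 1×2,2'-bipyridine (neutral), 1×hydroxo (-1 each); total -1. So Mo + (-1) = 2+, giving Mo = +3.
Ligands are named alphabetically: bipyridine before hydroxo before triphenylphosphine.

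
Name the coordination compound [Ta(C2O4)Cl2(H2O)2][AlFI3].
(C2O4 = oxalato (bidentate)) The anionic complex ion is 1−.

diaquadichlorooxalatotantalum(V) fluorotriiodoaluminate(III)

The complex anion is given as 1−; its ligand charges sum to -4, so Al = +3.
A 1:1 salt means the cation carries the equal and opposite charge, 1+.
Cation: ligand charges sum to -4; for the ion to be 1+, Ta = +5.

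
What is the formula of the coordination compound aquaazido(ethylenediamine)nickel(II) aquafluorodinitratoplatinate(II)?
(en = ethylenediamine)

[Ni(en)(H2O)(N3)][PtF(H2O)(NO3)2]

Cation [Ni…]: ligand charges -1, Ni(II) ⇒ ion charge 1+.
Anion [Pt…]: ligand charges -3, Pt(II) ⇒ ion charge 1−.
One 1+ cation balances one 1− anion.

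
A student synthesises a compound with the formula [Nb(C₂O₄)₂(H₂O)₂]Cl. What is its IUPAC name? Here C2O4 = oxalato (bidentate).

diaquadioxalatoniobium(V) chloride

The 1 chloride counter-ion carries a total charge of -1, so each complex ion is 1+.
Ligand charges: 2×oxalato (-2 each), 2×aqua (neutral); total -4. So Nb + (-4) = 1+, giving Nb = +5.
Ligands are named alphabetically: aqua before oxalato.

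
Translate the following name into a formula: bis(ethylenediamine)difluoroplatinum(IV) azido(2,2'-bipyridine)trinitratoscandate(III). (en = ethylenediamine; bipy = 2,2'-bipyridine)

[Pt(en)2F2][Sc(bipy)(N3)(NO3)3]2

Cation [Pt…]: ligand charges -2, Pt(IV) ⇒ ion charge 2+.
Anion [Sc…]: ligand charges -4, Sc(III) ⇒ ion charge 1−.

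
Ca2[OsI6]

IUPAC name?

calcium hexaiodoosmate(II)

The 2 calcium counter-ions carry a total charge of +4, so each complex ion is 4−.
Ligand charges: 6×iodo (-1 each); total -6. So Os + (-6) = 4−, giving Os = +2.
The complex ion is anionic, so osmium takes the -ate form osmate(II).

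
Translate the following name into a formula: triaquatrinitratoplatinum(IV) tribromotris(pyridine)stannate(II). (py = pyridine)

[Pt(H2O)3(NO3)3][SnBr3(py)3]

Cation [Pt…]: ligand charges -3, Pt(IV) ⇒ ion charge 1+.
Anion [Sn…]: ligand charges -3, Sn(II) ⇒ ion charge 1−.
One 1+ cation balances one 1− anion.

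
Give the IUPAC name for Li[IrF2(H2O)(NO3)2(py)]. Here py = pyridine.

lithium aquadifluorodinitrato(pyridine)iridate(III)

The 1 lithium counter-ion carries a total charge of +1, so each complex ion is 1−.
Ligand charges: 1×pyridine (neutral), 2×nitrato (-1 each), 2×fluoro (-1 each), 1×aqua (neutral); total -4. So Ir + (-4) = 1−, giving Ir = +3.
The complex ion is anionic, so iridium takes the -ate form iridate(III).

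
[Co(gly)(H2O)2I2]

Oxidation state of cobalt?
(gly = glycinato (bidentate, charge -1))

No counter-ion: the bracketed complex is neutral.
Ligand charges: 2×I = -2; 2×H2O neutral; 1×gly = -1; sum -3.
Co + (-3) = 0 ⇒ Co is +3.

+3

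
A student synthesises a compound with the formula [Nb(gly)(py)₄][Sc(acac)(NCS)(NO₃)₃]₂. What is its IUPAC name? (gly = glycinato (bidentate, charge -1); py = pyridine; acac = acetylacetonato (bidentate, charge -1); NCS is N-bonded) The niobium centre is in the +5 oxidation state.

(glycinato)tetrakis(pyridine)niobium(V) (acetylacetonato)isothiocyanatotrinitratoscandate(III)

Both ions are complex: the cation is named first with the plain metal name, the anion second with the -ate form; each ion's ligands are alphabetised independently.
Nb is given as +5; the cation's ligand charges sum to -1, so the complex cation is 4+.
With 2 anions per cation, each anion must be 4/2 = 2−.
Anion: ligand charges sum to -5; for the ion to be 2−, Sc = +3.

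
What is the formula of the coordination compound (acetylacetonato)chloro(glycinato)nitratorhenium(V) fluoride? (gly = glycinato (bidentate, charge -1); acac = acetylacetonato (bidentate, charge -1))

Ligands: 1 nitrato (NO3, -1), 1 glycinato (gly, -1), 1 chloro (Cl, -1), 1 acetylacetonato (acac, -1). Ligand charge sum = -4.
With Re in oxidation state +5, the complex ion is [Re...]^1+.
Charge balance with fluoride (-1) requires 1 complex ion per 1 fluoride.

[Re(acac)Cl(gly)(NO3)]F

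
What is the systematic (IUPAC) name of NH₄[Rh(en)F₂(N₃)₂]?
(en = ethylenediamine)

ammonium diazido(ethylenediamine)difluororhodate(III)

The 1 ammonium counter-ion carries a total charge of +1, so each complex ion is 1−.
Ligand charges: 1×ethylenediamine (neutral), 2×azido (-1 each), 2×fluoro (-1 each); total -4. So Rh + (-4) = 1−, giving Rh = +3.
Ligands are named alphabetically: azido before ethylenediamine before fluoro.
The complex ion is anionic, so rhodium takes the -ate form rhodate(III).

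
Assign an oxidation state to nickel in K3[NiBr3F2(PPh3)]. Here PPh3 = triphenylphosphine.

3 potassium outside the brackets (+1 each) → the complex ion is 3−.
Ligand charges: 1×PPh3 neutral; 3×Br = -3; 2×F = -2; sum -5.
Ni + (-5) = 3− ⇒ Ni is +2.

+2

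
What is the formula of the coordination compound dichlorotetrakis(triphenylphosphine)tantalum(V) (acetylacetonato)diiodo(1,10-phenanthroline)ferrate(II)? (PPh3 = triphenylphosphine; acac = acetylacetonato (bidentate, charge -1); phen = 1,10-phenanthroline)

[TaCl2(PPh3)4][Fe(acac)I2(phen)]3

Cation [Ta…]: ligand charges -2, Ta(V) ⇒ ion charge 3+.
Anion [Fe…]: ligand charges -3, Fe(II) ⇒ ion charge 1−.
One 3+ cation requires 3 of the 1− anion.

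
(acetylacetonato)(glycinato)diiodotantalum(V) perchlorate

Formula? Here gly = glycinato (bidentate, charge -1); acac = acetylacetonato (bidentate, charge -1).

Ligands: 1 glycinato (gly, -1), 2 iodo (I, -1), 1 acetylacetonato (acac, -1). Ligand charge sum = -4.
With Ta in oxidation state +5, the complex ion is [Ta...]^1+.
Charge balance with perchlorate (-1) requires 1 complex ion per 1 perchlorate.

[Ta(acac)(gly)I2]ClO4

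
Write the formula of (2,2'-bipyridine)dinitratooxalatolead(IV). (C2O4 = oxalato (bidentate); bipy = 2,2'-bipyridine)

[Pb(bipy)(C2O4)(NO3)2]

Ligands: 1 oxalato (C2O4, -2), 1 2,2'-bipyridine (bipy, neutral), 2 nitrato (NO3, -1). Ligand charge sum = -4.
With Pb in oxidation state +4, the complex ion is [Pb...].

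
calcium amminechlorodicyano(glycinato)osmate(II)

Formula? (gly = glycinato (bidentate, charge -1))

Ligands: 1 glycinato (gly, -1), 2 cyano (CN, -1), 1 chloro (Cl, -1), 1 ammine (NH3, neutral). Ligand charge sum = -4.
With Os in oxidation state +2, the complex ion is [Os...]^2−.
Charge balance with calcium (+2) requires 1 complex ion per 1 calcium.

Ca[OsCl(CN)2(gly)(NH3)]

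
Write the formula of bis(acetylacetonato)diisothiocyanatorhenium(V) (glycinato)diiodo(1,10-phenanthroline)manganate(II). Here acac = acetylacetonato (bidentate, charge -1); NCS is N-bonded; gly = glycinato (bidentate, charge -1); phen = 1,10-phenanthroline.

[Re(acac)2(NCS)2][Mn(gly)I2(phen)]

Cation [Re…]: ligand charges -4, Re(V) ⇒ ion charge 1+.
Anion [Mn…]: ligand charges -3, Mn(II) ⇒ ion charge 1−.
One 1+ cation balances one 1− anion.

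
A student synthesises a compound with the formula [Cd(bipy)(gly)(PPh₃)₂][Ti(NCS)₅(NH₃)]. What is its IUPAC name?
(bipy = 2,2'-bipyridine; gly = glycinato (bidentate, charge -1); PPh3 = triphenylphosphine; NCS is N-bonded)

(2,2'-bipyridine)(glycinato)bis(triphenylphosphine)cadmium(II) amminepentaisothiocyanatotitanate(IV)

Both ions are complex: the cation is named first with the plain metal name, the anion second with the -ate form; each ion's ligands are alphabetised independently.
Cadmium is always +2 in its complexes; the cation's ligand charges sum to -1, so the complex cation is 1+.
A 1:1 salt means the anion carries the equal and opposite charge, 1−.
Anion: ligand charges sum to -5; for the ion to be 1−, Ti = +4.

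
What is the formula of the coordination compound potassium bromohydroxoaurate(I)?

K[AuBr(OH)]

Ligands: 1 hydroxo (OH, -1), 1 bromo (Br, -1). Ligand charge sum = -2.
Charge balance with potassium (+1) requires 1 complex ion per 1 potassium.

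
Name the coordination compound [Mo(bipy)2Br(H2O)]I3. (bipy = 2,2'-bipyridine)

aquabis(2,2'-bipyridine)bromomolybdenum(IV) iodide

The 3 iodide counter-ions carry a total charge of -3, so each complex ion is 3+.
Ligand charges: 2×2,2'-bipyridine (neutral), 1×bromo (-1 each), 1×aqua (neutral); total -1. So Mo + (-1) = 3+, giving Mo = +4.
Ligands are named alphabetically: aqua before bipyridine before bromo.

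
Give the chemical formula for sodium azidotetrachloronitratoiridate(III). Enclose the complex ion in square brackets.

Na3[IrCl4(N3)(NO3)]

Ligands: 1 nitrato (NO3, -1), 1 azido (N3, -1), 4 chloro (Cl, -1). Ligand charge sum = -6.
Charge balance with sodium (+1) requires 1 complex ion per 3 sodium.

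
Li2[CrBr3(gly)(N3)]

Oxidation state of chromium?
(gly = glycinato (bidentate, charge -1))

2 lithium outside the brackets (+1 each) → the complex ion is 2−.
Ligand charges: 1×gly = -1; 3×Br = -3; 1×N3 = -1; sum -5.
Cr + (-5) = 2− ⇒ Cr is +3.

+3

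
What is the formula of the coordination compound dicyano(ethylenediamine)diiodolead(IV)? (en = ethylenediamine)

Ligands: 1 ethylenediamine (en, neutral), 2 cyano (CN, -1), 2 iodo (I, -1). Ligand charge sum = -4.
With Pb in oxidation state +4, the complex ion is [Pb...].

[Pb(CN)2(en)I2]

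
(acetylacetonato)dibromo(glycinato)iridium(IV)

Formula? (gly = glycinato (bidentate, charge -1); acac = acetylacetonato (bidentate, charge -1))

[Ir(acac)Br2(gly)]

Ligands: 1 glycinato (gly, -1), 1 acetylacetonato (acac, -1), 2 bromo (Br, -1). Ligand charge sum = -4.
With Ir in oxidation state +4, the complex ion is [Ir...].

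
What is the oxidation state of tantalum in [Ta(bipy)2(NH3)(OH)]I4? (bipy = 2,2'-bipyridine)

+5

4 iodide outside the brackets (-1 each) → the complex ion is 4+.
Ligand charges: 1×OH = -1; 1×NH3 neutral; 2×bipy neutral; sum -1.
Ta + (-1) = 4+ ⇒ Ta is +5.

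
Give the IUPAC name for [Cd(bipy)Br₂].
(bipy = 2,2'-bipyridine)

There is no counter-ion, so the complex is neutral overall.
Ligand charges: 1×2,2'-bipyridine (neutral), 2×bromo (-1 each); total -2. So Cd + (-2) = 0, giving Cd = +2.
Ligands are named alphabetically: bipyridine before bromo.

(2,2'-bipyridine)dibromocadmium(II)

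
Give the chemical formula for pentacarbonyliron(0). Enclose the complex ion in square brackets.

Ligands: 5 carbonyl (CO, neutral). Ligand charge sum = 0.
With Fe in oxidation state 0, the complex ion is [Fe...].

[Fe(CO)5]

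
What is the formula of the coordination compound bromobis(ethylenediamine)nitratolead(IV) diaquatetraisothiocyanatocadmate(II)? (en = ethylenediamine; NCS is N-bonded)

Cation [Pb…]: ligand charges -2, Pb(IV) ⇒ ion charge 2+.
Anion [Cd…]: ligand charges -4, Cd(II) ⇒ ion charge 2−.

[PbBr(en)2(NO3)][Cd(H2O)2(NCS)4]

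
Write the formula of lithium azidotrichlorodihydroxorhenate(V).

Ligands: 3 chloro (Cl, -1), 1 azido (N3, -1), 2 hydroxo (OH, -1). Ligand charge sum = -6.
Charge balance with lithium (+1) requires 1 complex ion per 1 lithium.

Li[ReCl3(N3)(OH)2]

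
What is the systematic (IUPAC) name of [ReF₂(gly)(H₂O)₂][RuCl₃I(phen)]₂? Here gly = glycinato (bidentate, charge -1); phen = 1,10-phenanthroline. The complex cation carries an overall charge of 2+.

diaquadifluoro(glycinato)rhenium(V) trichloroiodo(1,10-phenanthroline)ruthenate(III)

Both ions are complex: the cation is named first with the plain metal name, the anion second with the -ate form; each ion's ligands are alphabetised independently.
The complex cation is given as 2+; its ligand charges sum to -3, so Re = +5.
With 2 anions per cation, each anion must be 2/2 = 1−.
Anion: ligand charges sum to -4; for the ion to be 1−, Ru = +3.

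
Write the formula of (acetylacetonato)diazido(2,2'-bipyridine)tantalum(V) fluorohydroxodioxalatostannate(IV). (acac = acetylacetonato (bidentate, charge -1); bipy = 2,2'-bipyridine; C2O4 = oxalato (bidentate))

[Ta(acac)(bipy)(N3)2][Sn(C2O4)2F(OH)]

Cation [Ta…]: ligand charges -3, Ta(V) ⇒ ion charge 2+.
Anion [Sn…]: ligand charges -6, Sn(IV) ⇒ ion charge 2−.
One 2+ cation balances one 2− anion.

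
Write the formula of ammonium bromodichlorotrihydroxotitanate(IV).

(NH4)2[TiBrCl2(OH)3]

Ligands: 1 bromo (Br, -1), 2 chloro (Cl, -1), 3 hydroxo (OH, -1). Ligand charge sum = -6.
With Ti in oxidation state +4, the complex ion is [Ti...]^2−.
Charge balance with ammonium (+1) requires 1 complex ion per 2 ammonium.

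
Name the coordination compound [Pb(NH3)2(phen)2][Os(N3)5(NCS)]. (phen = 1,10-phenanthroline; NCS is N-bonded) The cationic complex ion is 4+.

Both ions are complex: the cation is named first with the plain metal name, the anion second with the -ate form; each ion's ligands are alphabetised independently.
The complex cation is given as 4+; its ligand charges sum to 0, so Pb = +4.
A 1:1 salt means the anion carries the equal and opposite charge, 4−.
Anion: ligand charges sum to -6; for the ion to be 4−, Os = +2.

diamminebis(1,10-phenanthroline)lead(IV) pentaazidoisothiocyanatoosmate(II)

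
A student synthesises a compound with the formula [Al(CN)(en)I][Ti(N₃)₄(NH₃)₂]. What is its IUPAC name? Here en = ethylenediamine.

Aluminium is always +3 in its complexes; the cation's ligand charges sum to -2, so the complex cation is 1+.
A 1:1 salt means the anion carries the equal and opposite charge, 1−.
Anion: ligand charges sum to -4; for the ion to be 1−, Ti = +3.

cyano(ethylenediamine)iodoaluminium(III) diamminetetraazidotitanate(III)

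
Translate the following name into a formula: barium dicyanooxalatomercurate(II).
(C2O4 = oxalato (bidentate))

Ba[Hg(C2O4)(CN)2]

Ligands: 2 cyano (CN, -1), 1 oxalato (C2O4, -2). Ligand charge sum = -4.
Charge balance with barium (+2) requires 1 complex ion per 1 barium.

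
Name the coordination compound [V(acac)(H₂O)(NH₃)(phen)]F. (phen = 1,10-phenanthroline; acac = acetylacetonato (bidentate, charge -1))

(acetylacetonato)ammineaqua(1,10-phenanthroline)vanadium(II) fluoride

The 1 fluoride counter-ion carries a total charge of -1, so each complex ion is 1+.
Ligand charges: 1×ammine (neutral), 1×1,10-phenanthroline (neutral), 1×acetylacetonato (-1 each), 1×aqua (neutral); total -1. So V + (-1) = 1+, giving V = +2.
Ligands are named alphabetically: acetylacetonato before ammine before aqua before phenanthroline.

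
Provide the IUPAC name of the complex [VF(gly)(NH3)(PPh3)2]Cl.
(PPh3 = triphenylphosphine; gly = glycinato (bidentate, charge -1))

amminefluoro(glycinato)bis(triphenylphosphine)vanadium(III) chloride

The 1 chloride counter-ion carries a total charge of -1, so each complex ion is 1+.
Ligand charges: 1×ammine (neutral), 2×triphenylphosphine (neutral), 1×glycinato (-1 each), 1×fluoro (-1 each); total -2. So V + (-2) = 1+, giving V = +3.
Ligands are named alphabetically: ammine before fluoro before glycinato before triphenylphosphine.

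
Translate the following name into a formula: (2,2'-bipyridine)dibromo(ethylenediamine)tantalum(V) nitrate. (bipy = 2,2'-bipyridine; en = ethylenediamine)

Ligands: 1 2,2'-bipyridine (bipy, neutral), 2 bromo (Br, -1), 1 ethylenediamine (en, neutral). Ligand charge sum = -2.
Charge balance with nitrate (-1) requires 1 complex ion per 3 nitrate.

[Ta(bipy)Br2(en)](NO3)3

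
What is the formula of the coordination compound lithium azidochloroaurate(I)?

Ligands: 1 azido (N3, -1), 1 chloro (Cl, -1). Ligand charge sum = -2.
Charge balance with lithium (+1) requires 1 complex ion per 1 lithium.

Li[AuCl(N3)]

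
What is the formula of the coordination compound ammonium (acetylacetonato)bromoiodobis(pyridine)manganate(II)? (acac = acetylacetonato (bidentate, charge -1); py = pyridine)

NH4[Mn(acac)BrI(py)2]

Ligands: 1 bromo (Br, -1), 1 acetylacetonato (acac, -1), 2 pyridine (py, neutral), 1 iodo (I, -1). Ligand charge sum = -3.
Charge balance with ammonium (+1) requires 1 complex ion per 1 ammonium.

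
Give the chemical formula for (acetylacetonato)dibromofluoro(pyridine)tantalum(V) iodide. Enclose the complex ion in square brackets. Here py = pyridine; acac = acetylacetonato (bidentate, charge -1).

Ligands: 1 pyridine (py, neutral), 1 acetylacetonato (acac, -1), 1 fluoro (F, -1), 2 bromo (Br, -1). Ligand charge sum = -4.
Charge balance with iodide (-1) requires 1 complex ion per 1 iodide.

[Ta(acac)Br2F(py)]I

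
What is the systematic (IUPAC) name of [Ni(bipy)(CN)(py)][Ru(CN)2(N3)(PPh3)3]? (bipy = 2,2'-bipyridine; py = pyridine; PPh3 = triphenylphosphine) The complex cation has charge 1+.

(2,2'-bipyridine)cyano(pyridine)nickel(II) azidodicyanotris(triphenylphosphine)ruthenate(II)

Both ions are complex: the cation is named first with the plain metal name, the anion second with the -ate form; each ion's ligands are alphabetised independently.
The complex cation is given as 1+; its ligand charges sum to -1, so Ni = +2.
A 1:1 salt means the anion carries the equal and opposite charge, 1−.
Anion: ligand charges sum to -3; for the ion to be 1−, Ru = +2.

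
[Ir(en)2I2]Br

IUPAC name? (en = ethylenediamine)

bis(ethylenediamine)diiodoiridium(III) bromide

The 1 bromide counter-ion carries a total charge of -1, so each complex ion is 1+.
Ligand charges: 2×iodo (-1 each), 2×ethylenediamine (neutral); total -2. So Ir + (-2) = 1+, giving Ir = +3.
Ligands are named alphabetically: ethylenediamine before iodo.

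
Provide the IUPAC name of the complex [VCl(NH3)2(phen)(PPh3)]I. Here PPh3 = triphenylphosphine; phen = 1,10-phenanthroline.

The 1 iodide counter-ion carries a total charge of -1, so each complex ion is 1+.
Ligand charges: 1×chloro (-1 each), 1×triphenylphosphine (neutral), 1×1,10-phenanthroline (neutral), 2×ammine (neutral); total -1. So V + (-1) = 1+, giving V = +2.
Ligands are named alphabetically: ammine before chloro before phenanthroline before triphenylphosphine.

diamminechloro(1,10-phenanthroline)(triphenylphosphine)vanadium(II) iodide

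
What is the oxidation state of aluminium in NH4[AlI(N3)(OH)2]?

+3

1 ammonium outside the brackets (+1 each) → the complex ion is 1−.
Ligand charges: 2×OH = -2; 1×I = -1; 1×N3 = -1; sum -4.
Al + (-4) = 1− ⇒ Al is +3.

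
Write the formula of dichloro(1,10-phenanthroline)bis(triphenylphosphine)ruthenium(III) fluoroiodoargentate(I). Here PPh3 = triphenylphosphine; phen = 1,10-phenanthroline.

[RuCl2(phen)(PPh3)2][AgFI]

Cation [Ru…]: ligand charges -2, Ru(III) ⇒ ion charge 1+.
Anion [Ag…]: ligand charges -2, Ag(I) ⇒ ion charge 1−.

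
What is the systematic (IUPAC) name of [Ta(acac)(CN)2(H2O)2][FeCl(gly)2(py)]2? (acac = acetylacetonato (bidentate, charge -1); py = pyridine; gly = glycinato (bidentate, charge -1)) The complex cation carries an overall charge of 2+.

Both ions are complex: the cation is named first with the plain metal name, the anion second with the -ate form; each ion's ligands are alphabetised independently.
The complex cation is given as 2+; its ligand charges sum to -3, so Ta = +5.
With 2 anions per cation, each anion must be 2/2 = 1−.
Anion: ligand charges sum to -3; for the ion to be 1−, Fe = +2.

(acetylacetonato)diaquadicyanotantalum(V) chlorobis(glycinato)(pyridine)ferrate(II)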